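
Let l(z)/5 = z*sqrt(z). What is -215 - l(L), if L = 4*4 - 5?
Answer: -215 - 55*sqrt(11) ≈ -397.41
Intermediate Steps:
L = 11 (L = 16 - 5 = 11)
l(z) = 5*z**(3/2) (l(z) = 5*(z*sqrt(z)) = 5*z**(3/2))
-215 - l(L) = -215 - 5*11**(3/2) = -215 - 5*11*sqrt(11) = -215 - 55*sqrt(11)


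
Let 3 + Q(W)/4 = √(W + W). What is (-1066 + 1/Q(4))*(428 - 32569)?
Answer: 137145647/4 + 32141*√2/2 ≈ 3.4309e+7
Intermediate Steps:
Q(W) = -12 + 4*√2*√W (Q(W) = -12 + 4*√(W + W) = -12 + 4*√(2*W) = -12 + 4*(√2*√W) = -12 + 4*√2*√W)
(-1066 + 1/Q(4))*(428 - 32569) = (-1066 + 1/(-12 + 4*√2*√4))*(428 - 32569) = (-1066 + 1/(-12 + 4*√2*2))*(-32141) = (-1066 + 1/(-12 + 8*√2))*(-32141) = 34262306 - 32141/(-12 + 8*√2)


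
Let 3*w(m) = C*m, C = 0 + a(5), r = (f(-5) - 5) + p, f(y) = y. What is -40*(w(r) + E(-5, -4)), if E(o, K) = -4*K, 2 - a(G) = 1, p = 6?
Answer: -1760/3 ≈ -586.67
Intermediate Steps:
a(G) = 1 (a(G) = 2 - 1*1 = 2 - 1 = 1)
r = -4 (r = (-5 - 5) + 6 = -10 + 6 = -4)
C = 1 (C = 0 + 1 = 1)
w(m) = m/3 (w(m) = (1*m)/3 = m/3)
-40*(w(r) + E(-5, -4)) = -40*((1/3)*(-4) - 4*(-4)) = -40*(-4/3 + 16) = -40*44/3 = -1760/3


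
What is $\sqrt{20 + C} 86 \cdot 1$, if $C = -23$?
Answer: $86 i \sqrt{3} \approx 148.96 i$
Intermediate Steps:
$\sqrt{20 + C} 86 \cdot 1 = \sqrt{20 - 23} \cdot 86 \cdot 1 = \sqrt{-3} \cdot 86 \cdot 1 = i \sqrt{3} \cdot 86 \cdot 1 = 86 i \sqrt{3} \cdot 1 = 86 i \sqrt{3}$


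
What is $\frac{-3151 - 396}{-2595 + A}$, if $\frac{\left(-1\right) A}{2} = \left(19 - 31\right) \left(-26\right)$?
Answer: $\frac{3547}{3219} \approx 1.1019$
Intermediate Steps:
$A = -624$ ($A = - 2 \left(19 - 31\right) \left(-26\right) = - 2 \left(\left(-12\right) \left(-26\right)\right) = \left(-2\right) 312 = -624$)
$\frac{-3151 - 396}{-2595 + A} = \frac{-3151 - 396}{-2595 - 624} = - \frac{3547}{-3219} = \left(-3547\right) \left(- \frac{1}{3219}\right) = \frac{3547}{3219}$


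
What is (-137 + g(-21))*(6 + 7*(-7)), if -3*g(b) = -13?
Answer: 17114/3 ≈ 5704.7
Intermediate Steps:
g(b) = 13/3 (g(b) = -⅓*(-13) = 13/3)
(-137 + g(-21))*(6 + 7*(-7)) = (-137 + 13/3)*(6 + 7*(-7)) = -398*(6 - 49)/3 = -398/3*(-43) = 17114/3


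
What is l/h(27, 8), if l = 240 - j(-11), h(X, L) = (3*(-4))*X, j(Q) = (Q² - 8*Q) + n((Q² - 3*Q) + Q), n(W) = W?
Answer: 28/81 ≈ 0.34568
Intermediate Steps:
j(Q) = -10*Q + 2*Q² (j(Q) = (Q² - 8*Q) + ((Q² - 3*Q) + Q) = (Q² - 8*Q) + (Q² - 2*Q) = -10*Q + 2*Q²)
h(X, L) = -12*X
l = -112 (l = 240 - 2*(-11)*(-5 - 11) = 240 - 2*(-11)*(-16) = 240 - 1*352 = 240 - 352 = -112)
l/h(27, 8) = -112/((-12*27)) = -112/(-324) = -112*(-1/324) = 28/81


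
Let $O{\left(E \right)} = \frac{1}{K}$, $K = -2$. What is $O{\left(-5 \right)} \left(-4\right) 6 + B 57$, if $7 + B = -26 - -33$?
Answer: $12$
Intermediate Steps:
$B = 0$ ($B = -7 - -7 = -7 + \left(-26 + 33\right) = -7 + 7 = 0$)
$O{\left(E \right)} = - \frac{1}{2}$ ($O{\left(E \right)} = \frac{1}{-2} = - \frac{1}{2}$)
$O{\left(-5 \right)} \left(-4\right) 6 + B 57 = \left(- \frac{1}{2}\right) \left(-4\right) 6 + 0 \cdot 57 = 2 \cdot 6 + 0 = 12 + 0 = 12$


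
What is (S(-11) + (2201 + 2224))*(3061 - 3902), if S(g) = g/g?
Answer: -3722266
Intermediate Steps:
S(g) = 1
(S(-11) + (2201 + 2224))*(3061 - 3902) = (1 + (2201 + 2224))*(3061 - 3902) = (1 + 4425)*(-841) = 4426*(-841) = -3722266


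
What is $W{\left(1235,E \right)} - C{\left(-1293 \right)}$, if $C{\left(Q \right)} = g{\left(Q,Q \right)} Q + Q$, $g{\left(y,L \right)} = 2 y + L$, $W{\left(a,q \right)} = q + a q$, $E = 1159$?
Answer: $-3581730$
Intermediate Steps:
$g{\left(y,L \right)} = L + 2 y$
$C{\left(Q \right)} = Q + 3 Q^{2}$ ($C{\left(Q \right)} = \left(Q + 2 Q\right) Q + Q = 3 Q Q + Q = 3 Q^{2} + Q = Q + 3 Q^{2}$)
$W{\left(1235,E \right)} - C{\left(-1293 \right)} = 1159 \left(1 + 1235\right) - - 1293 \left(1 + 3 \left(-1293\right)\right) = 1159 \cdot 1236 - - 1293 \left(1 - 3879\right) = 1432524 - \left(-1293\right) \left(-3878\right) = 1432524 - 5014254 = -3581730$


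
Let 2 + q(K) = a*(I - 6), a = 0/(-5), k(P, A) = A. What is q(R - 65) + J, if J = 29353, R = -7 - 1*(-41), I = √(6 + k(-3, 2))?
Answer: 29351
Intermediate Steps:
a = 0 (a = 0*(-⅕) = 0)
I = 2*√2 (I = √(6 + 2) = √8 = 2*√2 ≈ 2.8284)
R = 34 (R = -7 + 41 = 34)
q(K) = -2 (q(K) = -2 + 0*(2*√2 - 6) = -2 + 0*(-6 + 2*√2) = -2 + 0 = -2)
q(R - 65) + J = -2 + 29353 = 29351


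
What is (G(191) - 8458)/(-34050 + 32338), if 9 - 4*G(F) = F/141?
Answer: 2384617/482784 ≈ 4.9393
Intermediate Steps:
G(F) = 9/4 - F/564 (G(F) = 9/4 - F/(4*141) = 9/4 - F/564)
(G(191) - 8458)/(-34050 + 32338) = ((9/4 - 1/564*191) - 8458)/(-34050 + 32338) = ((9/4 - 191/564) - 8458)/(-1712) = (539/282 - 8458)*(-1/1712) = -2384617/282*(-1/1712) = 2384617/482784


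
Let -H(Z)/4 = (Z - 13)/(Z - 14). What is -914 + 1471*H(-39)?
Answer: -354410/53 ≈ -6687.0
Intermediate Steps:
H(Z) = -4*(-13 + Z)/(-14 + Z) (H(Z) = -4*(Z - 13)/(Z - 14) = -4*(-13 + Z)/(-14 + Z))
-914 + 1471*H(-39) = -914 + 1471*(4*(13 - 1*(-39))/(-14 - 39)) = -914 + 1471*(4*(13 + 39)/(-53)) = -914 + 1471*(4*(-1/53)*52) = -914 + 1471*(-208/53) = -914 - 305968/53 = -354410/53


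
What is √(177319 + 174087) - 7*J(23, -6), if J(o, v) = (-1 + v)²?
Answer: -343 + √351406 ≈ 249.80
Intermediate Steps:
√(177319 + 174087) - 7*J(23, -6) = √(177319 + 174087) - 7*(-1 - 6)² = √351406 - 7*(-7)² = √351406 - 7*49 = √351406 - 343 = -343 + √351406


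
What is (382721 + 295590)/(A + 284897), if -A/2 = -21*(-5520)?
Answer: 678311/53057 ≈ 12.785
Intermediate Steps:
A = -231840 (A = -(-42)*(-5520) = -2*115920 = -231840)
(382721 + 295590)/(A + 284897) = (382721 + 295590)/(-231840 + 284897) = 678311/53057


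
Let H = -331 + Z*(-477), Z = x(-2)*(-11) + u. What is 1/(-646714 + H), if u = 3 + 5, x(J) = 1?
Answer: -1/645614 ≈ -1.5489e-6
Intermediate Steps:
u = 8
Z = -3 (Z = 1*(-11) + 8 = -11 + 8 = -3)
H = 1100 (H = -331 - 3*(-477) = -331 + 1431 = 1100)
1/(-646714 + H) = 1/(-646714 + 1100) = 1/(-645614) = -1/645614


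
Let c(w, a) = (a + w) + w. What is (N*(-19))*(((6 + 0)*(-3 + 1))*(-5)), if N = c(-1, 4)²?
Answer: -4560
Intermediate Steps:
c(w, a) = a + 2*w
N = 4 (N = (4 + 2*(-1))² = (4 - 2)² = 2² = 4)
(N*(-19))*(((6 + 0)*(-3 + 1))*(-5)) = (4*(-19))*(((6 + 0)*(-3 + 1))*(-5)) = -76*6*(-2)*(-5) = -(-912)*(-5) = -76*60 = -4560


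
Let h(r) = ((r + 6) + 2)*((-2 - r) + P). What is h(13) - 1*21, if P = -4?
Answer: -420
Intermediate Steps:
h(r) = (-6 - r)*(8 + r) (h(r) = ((r + 6) + 2)*((-2 - r) - 4) = ((6 + r) + 2)*(-6 - r) = (8 + r)*(-6 - r) = (-6 - r)*(8 + r))
h(13) - 1*21 = (-48 - 1*13**2 - 14*13) - 1*21 = (-48 - 1*169 - 182) - 21 = (-48 - 169 - 182) - 21 = -399 - 21 = -420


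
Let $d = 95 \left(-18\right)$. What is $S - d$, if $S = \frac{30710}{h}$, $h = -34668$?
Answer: $\frac{29625785}{17334} \approx 1709.1$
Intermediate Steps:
$d = -1710$
$S = - \frac{15355}{17334}$ ($S = \frac{30710}{-34668} = 30710 \left(- \frac{1}{34668}\right) = - \frac{15355}{17334} \approx -0.88583$)
$S - d = - \frac{15355}{17334} - -1710 = - \frac{15355}{17334} + 1710 = \frac{29625785}{17334}$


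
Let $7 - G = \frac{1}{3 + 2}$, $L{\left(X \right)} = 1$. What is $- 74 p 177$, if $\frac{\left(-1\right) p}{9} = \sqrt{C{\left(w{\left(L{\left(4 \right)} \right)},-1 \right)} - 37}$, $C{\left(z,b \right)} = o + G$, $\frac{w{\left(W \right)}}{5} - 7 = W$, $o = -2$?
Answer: $\frac{117882 i \sqrt{805}}{5} \approx 6.6892 \cdot 10^{5} i$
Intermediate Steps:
$w{\left(W \right)} = 35 + 5 W$
$G = \frac{34}{5}$ ($G = 7 - \frac{1}{3 + 2} = 7 - \frac{1}{5} = \frac{34}{5} \approx 6.8$)
$C{\left(z,b \right)} = \frac{24}{5}$ ($C{\left(z,b \right)} = -2 + \frac{34}{5} = \frac{24}{5}$)
$p = - \frac{9 i \sqrt{805}}{5}$ ($p = - 9 \sqrt{\frac{24}{5} - 37} = - 9 \sqrt{- \frac{161}{5}} = - 9 \frac{i \sqrt{805}}{5} = - \frac{9 i \sqrt{805}}{5} \approx - 51.071 i$)
$- 74 p 177 = - 74 \left(- \frac{9 i \sqrt{805}}{5}\right) 177 = \frac{666 i \sqrt{805}}{5} \cdot 177 = \frac{117882 i \sqrt{805}}{5}$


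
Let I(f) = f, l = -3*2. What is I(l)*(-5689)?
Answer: 34134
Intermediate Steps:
l = -6
I(l)*(-5689) = -6*(-5689) = 34134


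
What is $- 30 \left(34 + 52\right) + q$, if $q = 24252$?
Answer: $21672$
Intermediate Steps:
$- 30 \left(34 + 52\right) + q = - 30 \left(34 + 52\right) + 24252 = \left(-30\right) 86 + 24252 = -2580 + 24252 = 21672$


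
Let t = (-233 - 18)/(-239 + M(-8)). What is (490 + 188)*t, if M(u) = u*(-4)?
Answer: 56726/69 ≈ 822.12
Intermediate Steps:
M(u) = -4*u
t = 251/207 (t = (-233 - 18)/(-239 - 4*(-8)) = -251/(-239 + 32) = -251/(-207) = -251*(-1/207) = 251/207 ≈ 1.2126)
(490 + 188)*t = (490 + 188)*(251/207) = 678*(251/207) = 56726/69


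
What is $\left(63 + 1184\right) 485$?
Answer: $604795$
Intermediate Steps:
$\left(63 + 1184\right) 485 = 1247 \cdot 485 = 604795$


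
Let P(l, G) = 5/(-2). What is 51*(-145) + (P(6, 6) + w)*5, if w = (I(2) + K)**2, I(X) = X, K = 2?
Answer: -14655/2 ≈ -7327.5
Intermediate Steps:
P(l, G) = -5/2 (P(l, G) = 5*(-1/2) = -5/2)
w = 16 (w = (2 + 2)**2 = 4**2 = 16)
51*(-145) + (P(6, 6) + w)*5 = 51*(-145) + (-5/2 + 16)*5 = -7395 + (27/2)*5 = -7395 + 135/2 = -14655/2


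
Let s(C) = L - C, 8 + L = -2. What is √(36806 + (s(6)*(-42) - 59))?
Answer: √37419 ≈ 193.44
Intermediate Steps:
L = -10 (L = -8 - 2 = -10)
s(C) = -10 - C
√(36806 + (s(6)*(-42) - 59)) = √(36806 + ((-10 - 1*6)*(-42) - 59)) = √(36806 + ((-10 - 6)*(-42) - 59)) = √(36806 + (-16*(-42) - 59)) = √(36806 + (672 - 59)) = √(36806 + 613) = √37419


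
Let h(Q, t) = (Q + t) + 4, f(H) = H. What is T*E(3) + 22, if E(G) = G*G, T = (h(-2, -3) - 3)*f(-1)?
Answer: 58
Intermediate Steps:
h(Q, t) = 4 + Q + t
T = 4 (T = ((4 - 2 - 3) - 3)*(-1) = (-1 - 3)*(-1) = -4*(-1) = 4)
E(G) = G²
T*E(3) + 22 = 4*3² + 22 = 4*9 + 22 = 36 + 22 = 58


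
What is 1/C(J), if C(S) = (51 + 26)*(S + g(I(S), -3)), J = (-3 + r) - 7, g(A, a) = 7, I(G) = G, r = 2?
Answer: -1/77 ≈ -0.012987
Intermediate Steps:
J = -8 (J = (-3 + 2) - 7 = -1 - 7 = -8)
C(S) = 539 + 77*S (C(S) = (51 + 26)*(S + 7) = 77*(7 + S) = 539 + 77*S)
1/C(J) = 1/(539 + 77*(-8)) = 1/(539 - 616) = 1/(-77) = -1/77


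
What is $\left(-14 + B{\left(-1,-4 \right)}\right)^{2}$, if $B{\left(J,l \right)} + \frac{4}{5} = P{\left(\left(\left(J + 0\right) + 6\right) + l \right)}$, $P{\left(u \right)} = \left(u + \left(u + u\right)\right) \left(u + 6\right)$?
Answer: $\frac{961}{25} \approx 38.44$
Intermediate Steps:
$P{\left(u \right)} = 3 u \left(6 + u\right)$ ($P{\left(u \right)} = \left(u + 2 u\right) \left(6 + u\right) = 3 u \left(6 + u\right)$)
$B{\left(J,l \right)} = - \frac{4}{5} + 3 \left(6 + J + l\right) \left(12 + J + l\right)$ ($B{\left(J,l \right)} = - \frac{4}{5} + 3 \left(\left(\left(J + 0\right) + 6\right) + l\right) \left(6 + \left(\left(\left(J + 0\right) + 6\right) + l\right)\right) = - \frac{4}{5} + 3 \left(\left(J + 6\right) + l\right) \left(6 + \left(\left(J + 6\right) + l\right)\right) = - \frac{4}{5} + 3 \left(\left(6 + J\right) + l\right) \left(6 + \left(\left(6 + J\right) + l\right)\right) = - \frac{4}{5} + 3 \left(6 + J + l\right) \left(6 + \left(6 + J + l\right)\right) = - \frac{4}{5} + 3 \left(6 + J + l\right) \left(12 + J + l\right)$)
$\left(-14 + B{\left(-1,-4 \right)}\right)^{2} = \left(-14 - \left(\frac{4}{5} - 3 \left(6 - 1 - 4\right) \left(12 - 1 - 4\right)\right)\right)^{2} = \left(-14 - \left(\frac{4}{5} - 21\right)\right)^{2} = \left(-14 + \left(- \frac{4}{5} + 21\right)\right)^{2} = \left(-14 + \frac{101}{5}\right)^{2} = \left(\frac{31}{5}\right)^{2} = \frac{961}{25}$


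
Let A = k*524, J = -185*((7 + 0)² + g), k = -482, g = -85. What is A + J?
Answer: -245908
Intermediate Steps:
J = 6660 (J = -185*((7 + 0)² - 85) = -185*(7² - 85) = -185*(49 - 85) = -185*(-36) = 6660)
A = -252568 (A = -482*524 = -252568)
A + J = -252568 + 6660 = -245908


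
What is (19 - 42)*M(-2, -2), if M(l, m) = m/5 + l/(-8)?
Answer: 69/20 ≈ 3.4500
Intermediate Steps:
M(l, m) = -l/8 + m/5 (M(l, m) = m*(⅕) + l*(-⅛) = m/5 - l/8 = -l/8 + m/5)
(19 - 42)*M(-2, -2) = (19 - 42)*(-⅛*(-2) + (⅕)*(-2)) = -23*(¼ - ⅖) = -23*(-3/20) = 69/20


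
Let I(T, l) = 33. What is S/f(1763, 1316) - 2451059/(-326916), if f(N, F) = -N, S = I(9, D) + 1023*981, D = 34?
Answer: -323770372919/576352908 ≈ -561.76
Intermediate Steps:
S = 1003596 (S = 33 + 1023*981 = 33 + 1003563 = 1003596)
S/f(1763, 1316) - 2451059/(-326916) = 1003596/((-1*1763)) - 2451059/(-326916) = 1003596/(-1763) - 2451059*(-1/326916) = 1003596*(-1/1763) + 2451059/326916 = -1003596/1763 + 2451059/326916 = -323770372919/576352908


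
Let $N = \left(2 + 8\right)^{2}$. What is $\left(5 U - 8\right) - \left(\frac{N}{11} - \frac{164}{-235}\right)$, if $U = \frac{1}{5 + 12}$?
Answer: $- \frac{768803}{43945} \approx -17.495$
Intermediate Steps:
$N = 100$ ($N = 10^{2} = 100$)
$U = \frac{1}{17} \approx 0.058824$
$\left(5 U - 8\right) - \left(\frac{N}{11} - \frac{164}{-235}\right) = \left(5 \cdot \frac{1}{17} - 8\right) - \left(\frac{100}{11} - \frac{164}{-235}\right) = \left(\frac{5}{17} - 8\right) - \left(100 \cdot \frac{1}{11} - - \frac{164}{235}\right) = - \frac{131}{17} - \left(\frac{100}{11} + \frac{164}{235}\right) = - \frac{131}{17} - \frac{25304}{2585} = - \frac{768803}{43945}$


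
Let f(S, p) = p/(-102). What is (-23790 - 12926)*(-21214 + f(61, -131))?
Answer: 39721149526/51 ≈ 7.7885e+8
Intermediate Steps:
f(S, p) = -p/102 (f(S, p) = p*(-1/102) = -p/102)
(-23790 - 12926)*(-21214 + f(61, -131)) = (-23790 - 12926)*(-21214 - 1/102*(-131)) = -36716*(-21214 + 131/102) = -36716*(-2163697/102) = 39721149526/51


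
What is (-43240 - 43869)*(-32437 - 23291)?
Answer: 4854410352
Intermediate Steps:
(-43240 - 43869)*(-32437 - 23291) = -87109*(-55728) = 4854410352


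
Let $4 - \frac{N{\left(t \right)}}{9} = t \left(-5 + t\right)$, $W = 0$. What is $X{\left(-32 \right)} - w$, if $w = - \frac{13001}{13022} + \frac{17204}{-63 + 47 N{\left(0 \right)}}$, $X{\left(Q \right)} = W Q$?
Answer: $- \frac{202851859}{21212838} \approx -9.5627$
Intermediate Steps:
$N{\left(t \right)} = 36 - 9 t \left(-5 + t\right)$
$X{\left(Q \right)} = 0$ ($X{\left(Q \right)} = 0 Q = 0$)
$w = \frac{202851859}{21212838}$ ($w = - \frac{13001}{13022} + \frac{17204}{-63 + 47 \left(36 - 9 \cdot 0^{2} + 45 \cdot 0\right)} = \left(-13001\right) \frac{1}{13022} + \frac{17204}{-63 + 47 \left(36 - 0 + 0\right)} = - \frac{13001}{13022} + \frac{17204}{-63 + 47 \left(36 + 0 + 0\right)} = - \frac{13001}{13022} + \frac{17204}{-63 + 47 \cdot 36} = - \frac{13001}{13022} + \frac{17204}{-63 + 1692} = - \frac{13001}{13022} + \frac{17204}{1629} = \frac{202851859}{21212838} \approx 9.5627$)
$X{\left(-32 \right)} - w = 0 - \frac{202851859}{21212838} = - \frac{202851859}{21212838}$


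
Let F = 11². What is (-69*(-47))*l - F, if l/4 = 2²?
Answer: 51767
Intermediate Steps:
l = 16 (l = 4*2² = 4*4 = 16)
F = 121
(-69*(-47))*l - F = -69*(-47)*16 - 1*121 = 3243*16 - 121 = 51888 - 121 = 51767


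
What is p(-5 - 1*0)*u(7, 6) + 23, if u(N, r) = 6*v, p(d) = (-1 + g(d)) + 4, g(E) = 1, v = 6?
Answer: 167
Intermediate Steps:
p(d) = 4 (p(d) = (-1 + 1) + 4 = 0 + 4 = 4)
u(N, r) = 36 (u(N, r) = 6*6 = 36)
p(-5 - 1*0)*u(7, 6) + 23 = 4*36 + 23 = 144 + 23 = 167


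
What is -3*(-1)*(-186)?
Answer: -558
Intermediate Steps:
-3*(-1)*(-186) = 3*(-186) = -558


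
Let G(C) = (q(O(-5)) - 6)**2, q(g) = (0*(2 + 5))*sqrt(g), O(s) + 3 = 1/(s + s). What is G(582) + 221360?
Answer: 221396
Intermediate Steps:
O(s) = -3 + 1/(2*s) (O(s) = -3 + 1/(s + s) = -3 + 1/(2*s))
q(g) = 0 (q(g) = (0*7)*sqrt(g) = 0*sqrt(g) = 0)
G(C) = 36 (G(C) = (0 - 6)**2 = (-6)**2 = 36)
G(582) + 221360 = 36 + 221360 = 221396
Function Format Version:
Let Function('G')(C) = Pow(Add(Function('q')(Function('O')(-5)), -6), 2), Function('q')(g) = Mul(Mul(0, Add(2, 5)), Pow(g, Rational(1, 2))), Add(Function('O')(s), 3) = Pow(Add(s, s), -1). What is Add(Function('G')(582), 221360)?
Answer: 221396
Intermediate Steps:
Function('O')(s) = Add(-3, Mul(Rational(1, 2), Pow(s, -1))) (Function('O')(s) = Add(-3, Pow(Add(s, s), -1)) = Add(-3, Pow(Mul(2, s), -1)) = Add(-3, Mul(Rational(1, 2), Pow(s, -1))))
Function('q')(g) = 0 (Function('q')(g) = Mul(Mul(0, 7), Pow(g, Rational(1, 2))) = Mul(0, Pow(g, Rational(1, 2))) = 0)
Function('G')(C) = 36 (Function('G')(C) = Pow(Add(0, -6), 2) = Pow(-6, 2) = 36)
Add(Function('G')(582), 221360) = Add(36, 221360) = 221396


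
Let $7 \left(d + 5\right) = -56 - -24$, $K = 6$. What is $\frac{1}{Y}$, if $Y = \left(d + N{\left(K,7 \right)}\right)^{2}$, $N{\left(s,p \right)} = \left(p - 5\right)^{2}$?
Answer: $\frac{49}{1521} \approx 0.032216$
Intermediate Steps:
$N{\left(s,p \right)} = \left(-5 + p\right)^{2}$
$d = - \frac{67}{7}$ ($d = -5 + \frac{-56 - -24}{7} = -5 + \frac{-56 + 24}{7} = -5 + \frac{1}{7} \left(-32\right) = -5 - \frac{32}{7} = - \frac{67}{7} \approx -9.5714$)
$Y = \frac{1521}{49}$ ($Y = \left(- \frac{67}{7} + \left(-5 + 7\right)^{2}\right)^{2} = \left(- \frac{67}{7} + 2^{2}\right)^{2} = \left(- \frac{67}{7} + 4\right)^{2} = \left(- \frac{39}{7}\right)^{2} = \frac{1521}{49} \approx 31.041$)
$\frac{1}{Y} = \frac{1}{\frac{1521}{49}} = \frac{49}{1521}$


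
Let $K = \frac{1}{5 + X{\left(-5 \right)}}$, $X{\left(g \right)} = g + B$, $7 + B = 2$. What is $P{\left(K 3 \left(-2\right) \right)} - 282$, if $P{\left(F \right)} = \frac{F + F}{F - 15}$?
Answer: $- \frac{6490}{23} \approx -282.17$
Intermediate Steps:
$B = -5$ ($B = -7 + 2 = -5$)
$X{\left(g \right)} = -5 + g$ ($X{\left(g \right)} = g - 5 = -5 + g$)
$K = - \frac{1}{5}$ ($K = \frac{1}{5 - 10} = \frac{1}{-5} = - \frac{1}{5} \approx -0.2$)
$P{\left(F \right)} = \frac{2 F}{-15 + F}$
$P{\left(K 3 \left(-2\right) \right)} - 282 = \frac{2 \left(- \frac{1}{5}\right) 3 \left(-2\right)}{-15 + \left(- \frac{1}{5}\right) 3 \left(-2\right)} - 282 = \frac{2 \left(\left(- \frac{3}{5}\right) \left(-2\right)\right)}{-15 - - \frac{6}{5}} - 282 = 2 \cdot \frac{6}{5} \frac{1}{-15 + \frac{6}{5}} - 282 = 2 \cdot \frac{6}{5} \frac{1}{- \frac{69}{5}} - 282 = 2 \cdot \frac{6}{5} \left(- \frac{5}{69}\right) - 282 = - \frac{4}{23} - 282 = - \frac{6490}{23}$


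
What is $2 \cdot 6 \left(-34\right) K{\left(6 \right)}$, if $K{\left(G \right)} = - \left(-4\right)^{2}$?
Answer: $6528$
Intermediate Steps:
$K{\left(G \right)} = -16$ ($K{\left(G \right)} = \left(-1\right) 16 = -16$)
$2 \cdot 6 \left(-34\right) K{\left(6 \right)} = 2 \cdot 6 \left(-34\right) \left(-16\right) = 12 \left(-34\right) \left(-16\right) = \left(-408\right) \left(-16\right) = 6528$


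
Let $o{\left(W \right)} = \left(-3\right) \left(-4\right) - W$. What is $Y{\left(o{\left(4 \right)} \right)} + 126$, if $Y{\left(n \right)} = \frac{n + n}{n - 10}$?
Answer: $118$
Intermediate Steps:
$o{\left(W \right)} = 12 - W$
$Y{\left(n \right)} = \frac{2 n}{-10 + n}$
$Y{\left(o{\left(4 \right)} \right)} + 126 = \frac{2 \left(12 - 4\right)}{-10 + \left(12 - 4\right)} + 126 = 2 \cdot 8 \frac{1}{-10 + 8} + 126 = 2 \cdot 8 \frac{1}{-2} + 126 = 2 \cdot 8 \left(- \frac{1}{2}\right) + 126 = -8 + 126 = 118$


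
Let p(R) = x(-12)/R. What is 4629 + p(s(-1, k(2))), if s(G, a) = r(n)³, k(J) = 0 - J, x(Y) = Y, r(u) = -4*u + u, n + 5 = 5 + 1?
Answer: 41665/9 ≈ 4629.4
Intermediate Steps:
n = 1 (n = -5 + (5 + 1) = -5 + 6 = 1)
r(u) = -3*u
k(J) = -J
s(G, a) = -27 (s(G, a) = (-3*1)³ = (-3)³ = -27)
p(R) = -12/R
4629 + p(s(-1, k(2))) = 4629 - 12/(-27) = 4629 - 12*(-1/27) = 4629 + 4/9 = 41665/9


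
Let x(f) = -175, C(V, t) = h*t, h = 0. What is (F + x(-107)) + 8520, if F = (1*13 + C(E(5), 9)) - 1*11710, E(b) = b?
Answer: -3352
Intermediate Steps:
C(V, t) = 0 (C(V, t) = 0*t = 0)
F = -11697 (F = (1*13 + 0) - 1*11710 = (13 + 0) - 11710 = 13 - 11710 = -11697)
(F + x(-107)) + 8520 = (-11697 - 175) + 8520 = -11872 + 8520 = -3352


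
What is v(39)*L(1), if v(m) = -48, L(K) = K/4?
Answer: -12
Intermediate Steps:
L(K) = K/4 (L(K) = K*(1/4) = K/4)
v(39)*L(1) = -12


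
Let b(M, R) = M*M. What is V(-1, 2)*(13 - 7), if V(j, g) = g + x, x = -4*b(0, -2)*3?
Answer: 12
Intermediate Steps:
b(M, R) = M²
x = 0 (x = -4*0²*3 = -4*0*3 = 0*3 = 0)
V(j, g) = g (V(j, g) = g + 0 = g)
V(-1, 2)*(13 - 7) = 2*(13 - 7) = 2*6 = 12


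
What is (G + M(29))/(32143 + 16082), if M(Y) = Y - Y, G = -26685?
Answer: -1779/3215 ≈ -0.55334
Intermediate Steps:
M(Y) = 0
(G + M(29))/(32143 + 16082) = (-26685 + 0)/(32143 + 16082) = -26685/48225 = -26685*1/48225 = -1779/3215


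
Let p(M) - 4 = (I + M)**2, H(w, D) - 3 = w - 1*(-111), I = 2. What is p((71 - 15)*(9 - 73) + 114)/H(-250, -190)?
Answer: -3006757/34 ≈ -88434.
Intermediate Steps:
H(w, D) = 114 + w (H(w, D) = 3 + (w - 1*(-111)) = 3 + (w + 111) = 3 + (111 + w) = 114 + w)
p(M) = 4 + (2 + M)**2
p((71 - 15)*(9 - 73) + 114)/H(-250, -190) = (4 + (2 + ((71 - 15)*(9 - 73) + 114))**2)/(114 - 250) = (4 + (2 + (56*(-64) + 114))**2)/(-136) = (4 + (2 + (-3584 + 114))**2)*(-1/136) = (4 + (2 - 3470)**2)*(-1/136) = (4 + (-3468)**2)*(-1/136) = (4 + 12027024)*(-1/136) = 12027028*(-1/136) = -3006757/34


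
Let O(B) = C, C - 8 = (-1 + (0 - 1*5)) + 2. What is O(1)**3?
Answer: 64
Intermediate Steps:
C = 4 (C = 8 + ((-1 + (0 - 1*5)) + 2) = 8 + ((-1 + (0 - 5)) + 2) = 8 + ((-1 - 5) + 2) = 8 + (-6 + 2) = 8 - 4 = 4)
O(B) = 4
O(1)**3 = 4**3 = 64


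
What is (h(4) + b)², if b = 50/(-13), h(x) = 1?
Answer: 1369/169 ≈ 8.1006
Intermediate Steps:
b = -50/13 (b = 50*(-1/13) = -50/13 ≈ -3.8462)
(h(4) + b)² = (1 - 50/13)² = (-37/13)² = 1369/169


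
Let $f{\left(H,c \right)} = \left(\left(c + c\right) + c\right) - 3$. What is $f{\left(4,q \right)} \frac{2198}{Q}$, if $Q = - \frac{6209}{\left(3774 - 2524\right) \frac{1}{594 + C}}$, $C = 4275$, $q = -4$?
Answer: $\frac{1962500}{1439601} \approx 1.3632$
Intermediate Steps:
$f{\left(H,c \right)} = -3 + 3 c$ ($f{\left(H,c \right)} = \left(2 c + c\right) - 3 = 3 c - 3 = -3 + 3 c$)
$Q = - \frac{30231621}{1250}$ ($Q = - \frac{6209}{\left(3774 - 2524\right) \frac{1}{594 + 4275}} = - \frac{6209}{1250 \cdot \frac{1}{4869}} = - \frac{6209}{\frac{1250}{4869}} = \left(-6209\right) \frac{4869}{1250} = - \frac{30231621}{1250} \approx -24185.0$)
$f{\left(4,q \right)} \frac{2198}{Q} = \left(-3 + 3 \left(-4\right)\right) \frac{2198}{- \frac{30231621}{1250}} = \left(-3 - 12\right) 2198 \left(- \frac{1250}{30231621}\right) = \left(-15\right) \left(- \frac{392500}{4318803}\right) = \frac{1962500}{1439601}$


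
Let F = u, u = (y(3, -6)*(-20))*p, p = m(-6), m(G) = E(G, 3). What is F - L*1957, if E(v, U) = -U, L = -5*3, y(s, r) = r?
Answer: 28995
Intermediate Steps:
L = -15
m(G) = -3 (m(G) = -1*3 = -3)
p = -3
u = -360 (u = -6*(-20)*(-3) = 120*(-3) = -360)
F = -360
F - L*1957 = -360 - (-15)*1957 = -360 - 1*(-29355) = -360 + 29355 = 28995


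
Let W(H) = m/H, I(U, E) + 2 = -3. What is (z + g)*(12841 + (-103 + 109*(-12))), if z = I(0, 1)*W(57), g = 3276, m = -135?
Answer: 714020670/19 ≈ 3.7580e+7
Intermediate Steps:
I(U, E) = -5 (I(U, E) = -2 - 3 = -5)
W(H) = -135/H
z = 225/19 (z = -(-675)/57 = -5*(-45/19) = 225/19 ≈ 11.842)
(z + g)*(12841 + (-103 + 109*(-12))) = (225/19 + 3276)*(12841 + (-103 + 109*(-12))) = 62469*(12841 + (-103 - 1308))/19 = 62469*(12841 - 1411)/19 = (62469/19)*11430 = 714020670/19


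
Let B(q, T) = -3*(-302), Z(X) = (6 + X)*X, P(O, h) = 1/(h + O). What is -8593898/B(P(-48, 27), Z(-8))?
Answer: -4296949/453 ≈ -9485.5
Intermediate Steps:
P(O, h) = 1/(O + h)
Z(X) = X*(6 + X)
B(q, T) = 906
-8593898/B(P(-48, 27), Z(-8)) = -8593898/906 = -8593898*1/906 = -4296949/453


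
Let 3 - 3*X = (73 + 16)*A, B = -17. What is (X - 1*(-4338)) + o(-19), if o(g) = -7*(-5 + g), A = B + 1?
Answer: 14945/3 ≈ 4981.7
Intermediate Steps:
A = -16 (A = -17 + 1 = -16)
X = 1427/3 (X = 1 - (73 + 16)*(-16)/3 = 1 - 89*(-16)/3 = 1 - 1/3*(-1424) = 1 + 1424/3 = 1427/3 ≈ 475.67)
o(g) = 35 - 7*g
(X - 1*(-4338)) + o(-19) = (1427/3 - 1*(-4338)) + (35 - 7*(-19)) = (1427/3 + 4338) + (35 + 133) = 14441/3 + 168 = 14945/3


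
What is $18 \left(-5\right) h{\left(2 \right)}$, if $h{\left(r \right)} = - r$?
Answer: $180$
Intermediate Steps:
$18 \left(-5\right) h{\left(2 \right)} = 18 \left(-5\right) \left(\left(-1\right) 2\right) = \left(-90\right) \left(-2\right) = 180$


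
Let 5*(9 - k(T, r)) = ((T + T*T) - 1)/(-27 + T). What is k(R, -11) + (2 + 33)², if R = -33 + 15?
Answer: 55591/45 ≈ 1235.4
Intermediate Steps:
R = -18
k(T, r) = 9 - (-1 + T + T²)/(5*(-27 + T)) (k(T, r) = 9 - ((T + T*T) - 1)/(5*(-27 + T)) = 9 - ((T + T²) - 1)/(5*(-27 + T)) = 9 - (-1 + T + T²)/(5*(-27 + T)))
k(R, -11) + (2 + 33)² = (-1214 - 1*(-18)² + 44*(-18))/(5*(-27 - 18)) + (2 + 33)² = (⅕)*(-1214 - 1*324 - 792)/(-45) + 35² = (⅕)*(-1/45)*(-1214 - 324 - 792) + 1225 = (⅕)*(-1/45)*(-2330) + 1225 = 466/45 + 1225 = 55591/45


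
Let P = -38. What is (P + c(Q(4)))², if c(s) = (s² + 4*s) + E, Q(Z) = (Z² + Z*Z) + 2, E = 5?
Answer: 1585081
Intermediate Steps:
Q(Z) = 2 + 2*Z² (Q(Z) = (Z² + Z²) + 2 = 2*Z² + 2 = 2 + 2*Z²)
c(s) = 5 + s² + 4*s (c(s) = (s² + 4*s) + 5 = 5 + s² + 4*s)
(P + c(Q(4)))² = (-38 + (5 + (2 + 2*4²)² + 4*(2 + 2*4²)))² = (-38 + (5 + (2 + 2*16)² + 4*(2 + 2*16)))² = (-38 + (5 + (2 + 32)² + 4*(2 + 32)))² = (-38 + (5 + 34² + 4*34))² = (-38 + (5 + 1156 + 136))² = (-38 + 1297)² = 1259² = 1585081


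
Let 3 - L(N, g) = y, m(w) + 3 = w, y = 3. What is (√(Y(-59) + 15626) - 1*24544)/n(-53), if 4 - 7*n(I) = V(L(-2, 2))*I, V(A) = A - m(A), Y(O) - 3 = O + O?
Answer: -171808/163 + 7*√15511/163 ≈ -1048.7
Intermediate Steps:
m(w) = -3 + w
L(N, g) = 0 (L(N, g) = 3 - 1*3 = 3 - 3 = 0)
Y(O) = 3 + 2*O (Y(O) = 3 + (O + O) = 3 + 2*O)
V(A) = 3 (V(A) = A - (-3 + A) = A + (3 - A) = 3)
n(I) = 4/7 - 3*I/7
(√(Y(-59) + 15626) - 1*24544)/n(-53) = (√((3 + 2*(-59)) + 15626) - 1*24544)/(4/7 - 3/7*(-53)) = (√((3 - 118) + 15626) - 24544)/(4/7 + 159/7) = (√(-115 + 15626) - 24544)/(163/7) = (√15511 - 24544)*(7/163) = (-24544 + √15511)*(7/163) = -171808/163 + 7*√15511/163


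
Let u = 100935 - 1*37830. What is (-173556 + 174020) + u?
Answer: 63569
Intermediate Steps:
u = 63105 (u = 100935 - 37830 = 63105)
(-173556 + 174020) + u = (-173556 + 174020) + 63105 = 464 + 63105 = 63569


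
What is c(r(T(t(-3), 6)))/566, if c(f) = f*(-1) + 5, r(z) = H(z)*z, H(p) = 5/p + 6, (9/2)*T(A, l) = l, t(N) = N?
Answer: -4/283 ≈ -0.014134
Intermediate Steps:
T(A, l) = 2*l/9
H(p) = 6 + 5/p
r(z) = z*(6 + 5/z) (r(z) = (6 + 5/z)*z = z*(6 + 5/z))
c(f) = 5 - f (c(f) = -f + 5 = 5 - f)
c(r(T(t(-3), 6)))/566 = (5 - (5 + 6*((2/9)*6)))/566 = (5 - (5 + 6*(4/3)))*(1/566) = (5 - (5 + 8))*(1/566) = (5 - 1*13)*(1/566) = (5 - 13)*(1/566) = -8*1/566 = -4/283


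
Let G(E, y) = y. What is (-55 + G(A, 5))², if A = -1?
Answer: 2500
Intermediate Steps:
(-55 + G(A, 5))² = (-55 + 5)² = (-50)² = 2500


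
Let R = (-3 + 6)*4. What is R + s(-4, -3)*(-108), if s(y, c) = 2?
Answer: -204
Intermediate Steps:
R = 12 (R = 3*4 = 12)
R + s(-4, -3)*(-108) = 12 + 2*(-108) = 12 - 216 = -204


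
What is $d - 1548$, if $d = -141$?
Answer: $-1689$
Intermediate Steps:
$d - 1548 = -141 - 1548 = -1689$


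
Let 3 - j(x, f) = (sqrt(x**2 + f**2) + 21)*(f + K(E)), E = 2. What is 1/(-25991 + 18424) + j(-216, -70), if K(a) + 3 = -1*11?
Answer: 13370888/7567 + 168*sqrt(12889) ≈ 20840.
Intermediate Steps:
K(a) = -14 (K(a) = -3 - 1*11 = -3 - 11 = -14)
j(x, f) = 3 - (-14 + f)*(21 + sqrt(f**2 + x**2)) (j(x, f) = 3 - (sqrt(x**2 + f**2) + 21)*(f - 14) = 3 - (sqrt(f**2 + x**2) + 21)*(-14 + f) = 3 - (21 + sqrt(f**2 + x**2))*(-14 + f) = 3 - (-14 + f)*(21 + sqrt(f**2 + x**2)))
1/(-25991 + 18424) + j(-216, -70) = 1/(-25991 + 18424) + (297 - 21*(-70) + 14*sqrt((-70)**2 + (-216)**2) - 1*(-70)*sqrt((-70)**2 + (-216)**2)) = 1/(-7567) + (297 + 1470 + 14*sqrt(4900 + 46656) - 1*(-70)*sqrt(4900 + 46656)) = -1/7567 + (297 + 1470 + 14*sqrt(51556) - 1*(-70)*sqrt(51556)) = -1/7567 + (297 + 1470 + 14*(2*sqrt(12889)) - 1*(-70)*2*sqrt(12889)) = -1/7567 + (297 + 1470 + 28*sqrt(12889) + 140*sqrt(12889)) = -1/7567 + (1767 + 168*sqrt(12889)) = 13370888/7567 + 168*sqrt(12889)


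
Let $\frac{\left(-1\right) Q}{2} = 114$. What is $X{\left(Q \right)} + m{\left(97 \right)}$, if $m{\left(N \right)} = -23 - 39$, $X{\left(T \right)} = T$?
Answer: $-290$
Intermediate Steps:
$Q = -228$ ($Q = \left(-2\right) 114 = -228$)
$m{\left(N \right)} = -62$ ($m{\left(N \right)} = -23 - 39 = -62$)
$X{\left(Q \right)} + m{\left(97 \right)} = -228 - 62 = -290$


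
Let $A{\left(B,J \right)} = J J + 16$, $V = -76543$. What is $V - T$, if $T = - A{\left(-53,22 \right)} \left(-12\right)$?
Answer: $-82543$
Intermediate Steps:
$A{\left(B,J \right)} = 16 + J^{2}$ ($A{\left(B,J \right)} = J^{2} + 16 = 16 + J^{2}$)
$T = 6000$ ($T = - \left(16 + 22^{2}\right) \left(-12\right) = - \left(16 + 484\right) \left(-12\right) = - 500 \left(-12\right) = \left(-1\right) \left(-6000\right) = 6000$)
$V - T = -76543 - 6000 = -82543$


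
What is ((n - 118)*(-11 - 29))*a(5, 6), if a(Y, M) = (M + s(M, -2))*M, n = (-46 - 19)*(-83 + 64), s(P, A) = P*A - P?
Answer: 3216960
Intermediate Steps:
s(P, A) = -P + A*P (s(P, A) = A*P - P = -P + A*P)
n = 1235 (n = -65*(-19) = 1235)
a(Y, M) = -2*M² (a(Y, M) = (M + M*(-1 - 2))*M = (M + M*(-3))*M = (M - 3*M)*M = (-2*M)*M = -2*M²)
((n - 118)*(-11 - 29))*a(5, 6) = ((1235 - 118)*(-11 - 29))*(-2*6²) = (1117*(-40))*(-2*36) = -44680*(-72) = 3216960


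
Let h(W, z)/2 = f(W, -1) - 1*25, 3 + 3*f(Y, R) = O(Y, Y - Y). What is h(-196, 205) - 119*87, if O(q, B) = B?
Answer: -10405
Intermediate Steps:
f(Y, R) = -1 (f(Y, R) = -1 + (Y - Y)/3 = -1 + (⅓)*0 = -1 + 0 = -1)
h(W, z) = -52 (h(W, z) = 2*(-1 - 1*25) = 2*(-1 - 25) = 2*(-26) = -52)
h(-196, 205) - 119*87 = -52 - 119*87 = -52 - 10353 = -10405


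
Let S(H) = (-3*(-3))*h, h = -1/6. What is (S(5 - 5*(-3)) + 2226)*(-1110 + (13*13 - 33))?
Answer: -2166663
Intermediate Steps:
h = -1/6 (h = -1*1/6 = -1/6 ≈ -0.16667)
S(H) = -3/2 (S(H) = -3*(-3)*(-1/6) = 9*(-1/6) = -3/2)
(S(5 - 5*(-3)) + 2226)*(-1110 + (13*13 - 33)) = (-3/2 + 2226)*(-1110 + (13*13 - 33)) = 4449*(-1110 + (169 - 33))/2 = 4449*(-1110 + 136)/2 = (4449/2)*(-974) = -2166663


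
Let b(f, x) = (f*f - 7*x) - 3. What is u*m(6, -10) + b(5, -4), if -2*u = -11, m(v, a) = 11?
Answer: 221/2 ≈ 110.50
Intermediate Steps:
b(f, x) = -3 + f² - 7*x (b(f, x) = (f² - 7*x) - 3 = -3 + f² - 7*x)
u = 11/2 (u = -½*(-11) = 11/2 ≈ 5.5000)
u*m(6, -10) + b(5, -4) = (11/2)*11 + (-3 + 5² - 7*(-4)) = 121/2 + (-3 + 25 + 28) = 121/2 + 50 = 221/2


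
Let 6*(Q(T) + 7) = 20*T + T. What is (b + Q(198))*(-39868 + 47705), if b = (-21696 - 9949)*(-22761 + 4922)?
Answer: 4424110645917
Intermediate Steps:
b = 564515155 (b = -31645*(-17839) = 564515155)
Q(T) = -7 + 7*T/2 (Q(T) = -7 + (20*T + T)/6 = -7 + (21*T)/6 = -7 + 7*T/2)
(b + Q(198))*(-39868 + 47705) = (564515155 + (-7 + (7/2)*198))*(-39868 + 47705) = (564515155 + (-7 + 693))*7837 = (564515155 + 686)*7837 = 564515841*7837 = 4424110645917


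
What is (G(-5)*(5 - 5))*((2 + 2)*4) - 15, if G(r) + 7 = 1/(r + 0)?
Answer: -15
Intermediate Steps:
G(r) = -7 + 1/r (G(r) = -7 + 1/(r + 0) = -7 + 1/r)
(G(-5)*(5 - 5))*((2 + 2)*4) - 15 = ((-7 + 1/(-5))*(5 - 5))*((2 + 2)*4) - 15 = ((-7 - ⅕)*0)*(4*4) - 15 = -36/5*0*16 - 15 = 0*16 - 15 = 0 - 15 = -15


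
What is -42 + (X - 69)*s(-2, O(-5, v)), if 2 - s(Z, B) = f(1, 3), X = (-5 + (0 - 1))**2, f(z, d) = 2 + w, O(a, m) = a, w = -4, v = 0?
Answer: -174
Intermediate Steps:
f(z, d) = -2 (f(z, d) = 2 - 4 = -2)
X = 36 (X = (-5 - 1)**2 = (-6)**2 = 36)
s(Z, B) = 4 (s(Z, B) = 2 - 1*(-2) = 2 + 2 = 4)
-42 + (X - 69)*s(-2, O(-5, v)) = -42 + (36 - 69)*4 = -42 - 33*4 = -42 - 132 = -174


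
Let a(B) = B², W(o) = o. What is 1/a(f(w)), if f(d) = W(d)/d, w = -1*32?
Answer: 1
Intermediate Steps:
w = -32
f(d) = 1 (f(d) = d/d = 1)
1/a(f(w)) = 1/(1²) = 1/1 = 1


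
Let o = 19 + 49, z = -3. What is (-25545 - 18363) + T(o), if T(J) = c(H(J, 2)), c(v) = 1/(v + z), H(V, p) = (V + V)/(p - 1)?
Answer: -5839763/133 ≈ -43908.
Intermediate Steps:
H(V, p) = 2*V/(-1 + p) (H(V, p) = (2*V)/(-1 + p) = 2*V/(-1 + p))
o = 68
c(v) = 1/(-3 + v) (c(v) = 1/(v - 3) = 1/(-3 + v))
T(J) = 1/(-3 + 2*J) (T(J) = 1/(-3 + 2*J/(-1 + 2)) = 1/(-3 + 2*J/1) = 1/(-3 + 2*J*1) = 1/(-3 + 2*J))
(-25545 - 18363) + T(o) = (-25545 - 18363) + 1/(-3 + 2*68) = -43908 + 1/(-3 + 136) = -43908 + 1/133 = -5839763/133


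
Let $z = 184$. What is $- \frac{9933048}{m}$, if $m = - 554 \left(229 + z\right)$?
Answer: $\frac{4966524}{114401} \approx 43.413$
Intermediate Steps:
$m = -228802$ ($m = - 554 \left(229 + 184\right) = \left(-554\right) 413 = -228802$)
$- \frac{9933048}{m} = - \frac{9933048}{-228802} = \left(-9933048\right) \left(- \frac{1}{228802}\right) = \frac{4966524}{114401}$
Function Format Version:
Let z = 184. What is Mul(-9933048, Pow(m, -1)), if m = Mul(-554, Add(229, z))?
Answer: Rational(4966524, 114401) ≈ 43.413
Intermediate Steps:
m = -228802 (m = Mul(-554, Add(229, 184)) = Mul(-554, 413) = -228802)
Mul(-9933048, Pow(m, -1)) = Mul(-9933048, Pow(-228802, -1)) = Mul(-9933048, Rational(-1, 228802)) = Rational(4966524, 114401)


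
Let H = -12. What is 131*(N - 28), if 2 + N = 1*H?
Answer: -5502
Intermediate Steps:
N = -14 (N = -2 + 1*(-12) = -2 - 12 = -14)
131*(N - 28) = 131*(-14 - 28) = 131*(-42) = -5502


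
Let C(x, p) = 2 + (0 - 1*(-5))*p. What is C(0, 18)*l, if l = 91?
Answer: 8372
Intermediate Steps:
C(x, p) = 2 + 5*p (C(x, p) = 2 + (0 + 5)*p = 2 + 5*p)
C(0, 18)*l = (2 + 5*18)*91 = (2 + 90)*91 = 92*91 = 8372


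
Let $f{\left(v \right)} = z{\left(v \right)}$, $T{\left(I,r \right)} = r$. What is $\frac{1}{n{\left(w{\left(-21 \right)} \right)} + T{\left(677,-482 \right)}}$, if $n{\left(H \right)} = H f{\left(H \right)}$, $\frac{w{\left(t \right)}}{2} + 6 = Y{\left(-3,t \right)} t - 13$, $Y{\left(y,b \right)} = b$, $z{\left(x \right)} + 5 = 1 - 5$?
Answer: $- \frac{1}{8078} \approx -0.00012379$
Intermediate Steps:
$z{\left(x \right)} = -9$ ($z{\left(x \right)} = -5 + \left(1 - 5\right) = -5 - 4 = -9$)
$f{\left(v \right)} = -9$
$w{\left(t \right)} = -38 + 2 t^{2}$ ($w{\left(t \right)} = -12 + 2 \left(t t - 13\right) = -12 + 2 \left(t^{2} + \left(-14 + 1\right)\right) = -12 + 2 \left(t^{2} - 13\right) = -12 + 2 \left(-13 + t^{2}\right) = -12 + \left(-26 + 2 t^{2}\right) = -38 + 2 t^{2}$)
$n{\left(H \right)} = - 9 H$ ($n{\left(H \right)} = H \left(-9\right) = - 9 H$)
$\frac{1}{n{\left(w{\left(-21 \right)} \right)} + T{\left(677,-482 \right)}} = \frac{1}{- 9 \left(-38 + 2 \left(-21\right)^{2}\right) - 482} = \frac{1}{- 9 \left(-38 + 2 \cdot 441\right) - 482} = \frac{1}{- 9 \left(-38 + 882\right) - 482} = \frac{1}{\left(-9\right) 844 - 482} = \frac{1}{-7596 - 482} = \frac{1}{-8078} = - \frac{1}{8078}$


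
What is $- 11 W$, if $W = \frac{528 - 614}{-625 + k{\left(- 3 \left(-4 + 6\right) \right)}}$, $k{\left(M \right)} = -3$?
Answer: $- \frac{473}{314} \approx -1.5064$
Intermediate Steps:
$W = \frac{43}{314}$ ($W = \frac{528 - 614}{-625 - 3} = - \frac{86}{-628} = \left(-86\right) \left(- \frac{1}{628}\right) = \frac{43}{314} \approx 0.13694$)
$- 11 W = \left(-11\right) \frac{43}{314} = - \frac{473}{314}$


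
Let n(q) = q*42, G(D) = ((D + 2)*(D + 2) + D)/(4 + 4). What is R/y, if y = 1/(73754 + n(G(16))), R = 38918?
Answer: 2939826802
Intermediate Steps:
G(D) = D/8 + (2 + D)**2/8 (G(D) = ((2 + D)*(2 + D) + D)/8 = ((2 + D)**2 + D)*(1/8) = (D + (2 + D)**2)*(1/8) = D/8 + (2 + D)**2/8)
n(q) = 42*q
y = 1/75539 (y = 1/(73754 + 42*((1/8)*16 + (2 + 16)**2/8)) = 1/(73754 + 42*(2 + (1/8)*18**2)) = 1/(73754 + 42*(2 + (1/8)*324)) = 1/(73754 + 42*(2 + 81/2)) = 1/(73754 + 42*(85/2)) = 1/(73754 + 1785) = 1/75539 ≈ 1.3238e-5)
R/y = 38918/(1/75539) = 38918*75539 = 2939826802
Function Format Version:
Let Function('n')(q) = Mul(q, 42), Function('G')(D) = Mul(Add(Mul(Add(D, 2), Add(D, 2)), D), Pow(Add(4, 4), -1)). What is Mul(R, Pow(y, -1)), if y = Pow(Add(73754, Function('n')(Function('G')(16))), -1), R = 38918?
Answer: 2939826802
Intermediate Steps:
Function('G')(D) = Add(Mul(Rational(1, 8), D), Mul(Rational(1, 8), Pow(Add(2, D), 2))) (Function('G')(D) = Mul(Add(Mul(Add(2, D), Add(2, D)), D), Pow(8, -1)) = Mul(Add(Pow(Add(2, D), 2), D), Rational(1, 8)) = Mul(Add(D, Pow(Add(2, D), 2)), Rational(1, 8)) = Add(Mul(Rational(1, 8), D), Mul(Rational(1, 8), Pow(Add(2, D), 2))))
Function('n')(q) = Mul(42, q)
y = Rational(1, 75539) (y = Pow(Add(73754, Mul(42, Add(Mul(Rational(1, 8), 16), Mul(Rational(1, 8), Pow(Add(2, 16), 2))))), -1) = Pow(Add(73754, Mul(42, Add(2, Mul(Rational(1, 8), Pow(18, 2))))), -1) = Pow(Add(73754, Mul(42, Add(2, Mul(Rational(1, 8), 324)))), -1) = Pow(Add(73754, Mul(42, Add(2, Rational(81, 2)))), -1) = Pow(Add(73754, Mul(42, Rational(85, 2))), -1) = Pow(Add(73754, 1785), -1) = Pow(75539, -1) = Rational(1, 75539) ≈ 1.3238e-5)
Mul(R, Pow(y, -1)) = Mul(38918, Pow(Rational(1, 75539), -1)) = Mul(38918, 75539) = 2939826802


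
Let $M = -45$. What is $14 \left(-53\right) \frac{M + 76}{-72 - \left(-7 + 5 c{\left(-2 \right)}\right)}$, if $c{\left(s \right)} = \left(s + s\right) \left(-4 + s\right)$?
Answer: $\frac{23002}{185} \approx 124.34$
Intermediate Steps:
$c{\left(s \right)} = 2 s \left(-4 + s\right)$
$14 \left(-53\right) \frac{M + 76}{-72 - \left(-7 + 5 c{\left(-2 \right)}\right)} = 14 \left(-53\right) \frac{-45 + 76}{-72 + \left(- 5 \cdot 2 \left(-2\right) \left(-4 - 2\right) + \left(3 - -4\right)\right)} = - 742 \frac{31}{-72 + \left(- 5 \cdot 2 \left(-2\right) \left(-6\right) + \left(3 + 4\right)\right)} = - 742 \frac{31}{-72 + \left(\left(-5\right) 24 + 7\right)} = - 742 \frac{31}{-72 + \left(-120 + 7\right)} = - 742 \frac{31}{-72 - 113} = - 742 \frac{31}{-185} = - 742 \cdot 31 \left(- \frac{1}{185}\right) = \left(-742\right) \left(- \frac{31}{185}\right) = \frac{23002}{185}$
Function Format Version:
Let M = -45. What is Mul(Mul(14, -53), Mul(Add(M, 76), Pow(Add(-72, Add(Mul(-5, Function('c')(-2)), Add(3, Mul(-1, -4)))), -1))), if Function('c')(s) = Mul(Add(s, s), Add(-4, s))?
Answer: Rational(23002, 185) ≈ 124.34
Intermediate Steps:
Function('c')(s) = Mul(2, s, Add(-4, s)) (Function('c')(s) = Mul(Mul(2, s), Add(-4, s)) = Mul(2, s, Add(-4, s)))
Mul(Mul(14, -53), Mul(Add(M, 76), Pow(Add(-72, Add(Mul(-5, Function('c')(-2)), Add(3, Mul(-1, -4)))), -1))) = Mul(Mul(14, -53), Mul(Add(-45, 76), Pow(Add(-72, Add(Mul(-5, Mul(2, -2, Add(-4, -2))), Add(3, Mul(-1, -4)))), -1))) = Mul(-742, Mul(31, Pow(Add(-72, Add(Mul(-5, Mul(2, -2, -6)), Add(3, 4))), -1))) = Mul(-742, Mul(31, Pow(Add(-72, Add(Mul(-5, 24), 7)), -1))) = Mul(-742, Mul(31, Pow(Add(-72, Add(-120, 7)), -1))) = Mul(-742, Mul(31, Pow(Add(-72, -113), -1))) = Mul(-742, Mul(31, Pow(-185, -1))) = Mul(-742, Mul(31, Rational(-1, 185))) = Mul(-742, Rational(-31, 185)) = Rational(23002, 185)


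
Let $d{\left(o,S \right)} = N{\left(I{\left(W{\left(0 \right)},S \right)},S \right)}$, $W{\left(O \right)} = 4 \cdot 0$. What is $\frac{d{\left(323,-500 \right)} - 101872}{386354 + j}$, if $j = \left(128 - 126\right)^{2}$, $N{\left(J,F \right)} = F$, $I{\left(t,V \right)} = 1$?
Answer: $- \frac{17062}{64393} \approx -0.26497$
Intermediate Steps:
$W{\left(O \right)} = 0$
$d{\left(o,S \right)} = S$
$j = 4$ ($j = 2^{2} = 4$)
$\frac{d{\left(323,-500 \right)} - 101872}{386354 + j} = \frac{-500 - 101872}{386354 + 4} = - \frac{102372}{386358} = \left(-102372\right) \frac{1}{386358} = - \frac{17062}{64393}$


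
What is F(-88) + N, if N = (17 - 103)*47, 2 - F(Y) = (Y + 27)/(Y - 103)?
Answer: -771701/191 ≈ -4040.3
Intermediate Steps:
F(Y) = 2 - (27 + Y)/(-103 + Y) (F(Y) = 2 - (Y + 27)/(Y - 103) = 2 - (27 + Y)/(-103 + Y))
N = -4042 (N = -86*47 = -4042)
F(-88) + N = (-233 - 88)/(-103 - 88) - 4042 = -321/(-191) - 4042 = -1/191*(-321) - 4042 = 321/191 - 4042 = -771701/191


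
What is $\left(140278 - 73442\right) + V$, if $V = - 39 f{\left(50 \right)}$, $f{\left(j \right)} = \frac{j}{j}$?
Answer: $66797$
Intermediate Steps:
$f{\left(j \right)} = 1$
$V = -39$ ($V = \left(-39\right) 1 = -39$)
$\left(140278 - 73442\right) + V = \left(140278 - 73442\right) - 39 = 66836 - 39 = 66797$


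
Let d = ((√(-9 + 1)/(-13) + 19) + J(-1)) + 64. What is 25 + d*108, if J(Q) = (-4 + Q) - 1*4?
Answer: 8017 - 216*I*√2/13 ≈ 8017.0 - 23.498*I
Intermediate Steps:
J(Q) = -8 + Q (J(Q) = (-4 + Q) - 4 = -8 + Q)
d = 74 - 2*I*√2/13 (d = ((√(-9 + 1)/(-13) + 19) + (-8 - 1)) + 64 = ((√(-8)*(-1/13) + 19) - 9) + 64 = (((2*I*√2)*(-1/13) + 19) - 9) + 64 = ((-2*I*√2/13 + 19) - 9) + 64 = ((19 - 2*I*√2/13) - 9) + 64 = (10 - 2*I*√2/13) + 64 = 74 - 2*I*√2/13 ≈ 74.0 - 0.21757*I)
25 + d*108 = 25 + (74 - 2*I*√2/13)*108 = 25 + (7992 - 216*I*√2/13) = 8017 - 216*I*√2/13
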